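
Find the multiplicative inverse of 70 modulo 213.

213 = 3*70 + 3
70 = 23*3 + 1
3 = 3*1 + 0
gcd(70, 213) = 1, so the inverse exists.
Back-substitute for 1:
1 = 1*70 − 23*3
  = −23*213 + 70*70
So 70⁻¹ ≡ 70 (mod 213).

70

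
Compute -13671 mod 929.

264

-13671 = -15×929 + 264, so -13671 ≡ 264 (mod 929).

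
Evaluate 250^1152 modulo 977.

1152 in binary is 10010000000, i.e. 1152 = 1024 + 128.
250^1 ≡ 250 (mod 977)
250^2 ≡ 250^2 = 62500 ≡ 949 (mod 977)
250^4 ≡ 949^2 = 900601 ≡ 784 (mod 977)
250^8 ≡ 784^2 = 614656 ≡ 123 (mod 977)
250^16 ≡ 123^2 = 15129 ≡ 474 (mod 977)
250^32 ≡ 474^2 = 224676 ≡ 943 (mod 977)
250^64 ≡ 943^2 = 889249 ≡ 179 (mod 977)
250^128 ≡ 179^2 = 32041 ≡ 777 (mod 977)
250^256 ≡ 777^2 = 603729 ≡ 920 (mod 977)
250^512 ≡ 920^2 = 846400 ≡ 318 (mod 977)
250^1024 ≡ 318^2 = 101124 ≡ 493 (mod 977)
250^1152 = 250^1024 × 250^128 ≡ 493 × 777 (mod 977).
493 × 777 = 383061 ≡ 77 (mod 977).

77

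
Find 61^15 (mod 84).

By square-and-multiply:
15 in binary is 1111, i.e. 15 = 8 + 4 + 2 + 1.
61^1 ≡ 61 (mod 84)
61^2 ≡ 61^2 = 3721 ≡ 25 (mod 84)
61^4 ≡ 25^2 = 625 ≡ 37 (mod 84)
61^8 ≡ 37^2 = 1369 ≡ 25 (mod 84)
61^15 = 61^8 · 61^4 · 61^2 · 61^1 ≡ 25 · 37 · 25 · 61 (mod 84).
Accumulate the product:
25 · 37 = 925 ≡ 1
1 · 25 = 25
25 · 61 = 1525 ≡ 13

13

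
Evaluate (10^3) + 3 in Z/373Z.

(10)^3 ≡ 254 (mod 373)
254 + 3 = 257

257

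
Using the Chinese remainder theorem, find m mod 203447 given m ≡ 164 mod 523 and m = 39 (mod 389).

523⁻¹ mod 389: 523·90 ≡ 1 (mod 389), so 523⁻¹ ≡ 90.
m = 164 + 523·((39 − 164)·90 mod 389) = 164 + 523·31 = 16377.

16377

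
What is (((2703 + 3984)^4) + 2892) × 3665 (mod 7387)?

2703 + 3984 = 6687
(6687)^4 ≡ 6585 (mod 7387)
6585 + 2892 = 9477 ≡ 2090 (mod 7387)
2090 × 3665 = 7659850 ≡ 6918 (mod 7387)

6918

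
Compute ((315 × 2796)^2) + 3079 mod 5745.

315 × 2796 = 880740 ≡ 1755 (mod 5745)
(1755)^2 ≡ 705 (mod 5745)
705 + 3079 = 3784

3784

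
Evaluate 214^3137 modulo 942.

436

Using repeated squaring:
214^1 ≡ 214 (mod 942)
214^2 ≡ 214^2 = 45796 ≡ 580 (mod 942)
214^4 ≡ 580^2 = 336400 ≡ 106 (mod 942)
214^8 ≡ 106^2 = 11236 ≡ 874 (mod 942)
214^16 ≡ 874^2 = 763876 ≡ 856 (mod 942)
214^32 ≡ 856^2 = 732736 ≡ 802 (mod 942)
214^64 ≡ 802^2 = 643204 ≡ 760 (mod 942)
214^128 ≡ 760^2 = 577600 ≡ 154 (mod 942)
214^256 ≡ 154^2 = 23716 ≡ 166 (mod 942)
214^512 ≡ 166^2 = 27556 ≡ 238 (mod 942)
214^1024 ≡ 238^2 = 56644 ≡ 124 (mod 942)
214^2048 ≡ 124^2 = 15376 ≡ 304 (mod 942)
214^3137 = 214^2048 * 214^1024 * 214^64 * 214^1 ≡ 304 * 124 * 760 * 214 (mod 942).
Accumulate the product:
304 * 124 = 37696 ≡ 16
16 * 760 = 12160 ≡ 856
856 * 214 = 183184 ≡ 436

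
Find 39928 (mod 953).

855

39928 = 41×953 + 855, so 39928 ≡ 855 (mod 953).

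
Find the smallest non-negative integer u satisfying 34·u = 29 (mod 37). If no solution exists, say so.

15

gcd(34, 37) = 1, so a unique solution mod 37 exists.
34⁻¹ ≡ 12 (mod 37).
u ≡ 12·29 ≡ 15 (mod 37).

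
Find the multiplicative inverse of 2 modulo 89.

89 = 44*2 + 1
2 = 2*1 + 0
gcd(2, 89) = 1, so the inverse exists.
Back-substitute for 1:
1 = 1*89 − 44*2
So 2⁻¹ ≡ −44 ≡ 45 (mod 89).

45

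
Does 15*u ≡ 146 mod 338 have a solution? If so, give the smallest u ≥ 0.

190

gcd(15, 338) = 1, so a unique solution mod 338 exists.
15⁻¹ ≡ 293 (mod 338).
u ≡ 293*146 ≡ 190 (mod 338).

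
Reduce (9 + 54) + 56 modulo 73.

9 + 54 = 63
63 + 56 = 119 ≡ 46 (mod 73)

46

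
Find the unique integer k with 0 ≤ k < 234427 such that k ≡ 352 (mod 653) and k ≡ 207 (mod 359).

200170

653⁻¹ mod 359: 653×243 ≡ 1 (mod 359), so 653⁻¹ ≡ 243.
k = 352 + 653×((207 − 352)×243 mod 359) = 352 + 653×306 = 200170.
Check: 200170 mod 653 = 352, 200170 mod 359 = 207. ✓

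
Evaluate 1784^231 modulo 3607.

1728

1784^1 ≡ 1784 (mod 3607)
1784^2 ≡ 1784^2 = 3182656 ≡ 1282 (mod 3607)
1784^4 ≡ 1282^2 = 1643524 ≡ 2339 (mod 3607)
1784^8 ≡ 2339^2 = 5470921 ≡ 2709 (mod 3607)
1784^16 ≡ 2709^2 = 7338681 ≡ 2043 (mod 3607)
1784^32 ≡ 2043^2 = 4173849 ≡ 550 (mod 3607)
1784^64 ≡ 550^2 = 302500 ≡ 3119 (mod 3607)
1784^128 ≡ 3119^2 = 9728161 ≡ 82 (mod 3607)
1784^231 = 1784^128 · 1784^64 · 1784^32 · 1784^4 · 1784^2 · 1784^1 ≡ 82 · 3119 · 550 · 2339 · 1282 · 1784 (mod 3607).
Accumulate the product:
82 · 3119 = 255758 ≡ 3268
3268 · 550 = 1797400 ≡ 1114
1114 · 2339 = 2605646 ≡ 1392
1392 · 1282 = 1784544 ≡ 2686
2686 · 1784 = 4791824 ≡ 1728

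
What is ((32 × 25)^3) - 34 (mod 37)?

32 × 25 = 800 ≡ 23 (mod 37)
(23)^3 ≡ 31 (mod 37)
31 - 34 = -3 ≡ 34 (mod 37)

34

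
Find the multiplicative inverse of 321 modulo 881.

505

By the extended Euclidean algorithm:
881 = 2*321 + 239
321 = 1*239 + 82
239 = 2*82 + 75
82 = 1*75 + 7
75 = 10*7 + 5
7 = 1*5 + 2
5 = 2*2 + 1
2 = 2*1 + 0
gcd(321, 881) = 1, so the inverse exists.
Bézout: 1 = 137*881 − 376*321.
So 321⁻¹ ≡ −376 ≡ 505 (mod 881).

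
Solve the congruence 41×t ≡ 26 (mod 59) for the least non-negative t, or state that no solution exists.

gcd(41, 59) = 1, so a unique solution mod 59 exists.
41⁻¹ ≡ 36 (mod 59).
t ≡ 36×26 ≡ 51 (mod 59).

51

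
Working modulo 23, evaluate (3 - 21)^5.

3 - 21 = -18 ≡ 5 (mod 23)
(5)^5 ≡ 20 (mod 23)

20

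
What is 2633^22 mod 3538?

Compute successive squares:
2633^1 ≡ 2633 (mod 3538)
2633^2 ≡ 2633^2 = 6932689 ≡ 1747 (mod 3538)
2633^4 ≡ 1747^2 = 3052009 ≡ 2253 (mod 3538)
2633^8 ≡ 2253^2 = 5076009 ≡ 2517 (mod 3538)
2633^16 ≡ 2517^2 = 6335289 ≡ 2269 (mod 3538)
2633^22 = 2633^16 × 2633^4 × 2633^2 ≡ 2269 × 2253 × 1747 (mod 3538).
Accumulate the product:
2269 × 2253 = 5112057 ≡ 3185
3185 × 1747 = 5564195 ≡ 2459

2459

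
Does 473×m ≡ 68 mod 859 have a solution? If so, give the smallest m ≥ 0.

436

gcd(473, 859) = 1, so a unique solution mod 859 exists.
473⁻¹ ≡ 158 (mod 859).
m ≡ 158×68 ≡ 436 (mod 859).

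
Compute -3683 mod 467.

53

-3683 = -8*467 + 53, so -3683 ≡ 53 (mod 467).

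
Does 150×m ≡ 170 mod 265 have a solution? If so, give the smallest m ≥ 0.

gcd(150, 265) = 5, and 5 | 170, so solutions exist.
Divide through by 5: 30×m = 34 (mod 53).
30⁻¹ ≡ 23 (mod 53).
m ≡ 23×34 ≡ 40 (mod 53).
The smallest non-negative solution is m = 40.

40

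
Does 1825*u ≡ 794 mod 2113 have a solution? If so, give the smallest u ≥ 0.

188

gcd(1825, 2113) = 1, so a unique solution mod 2113 exists.
1825⁻¹ ≡ 1416 (mod 2113).
u ≡ 1416*794 ≡ 188 (mod 2113).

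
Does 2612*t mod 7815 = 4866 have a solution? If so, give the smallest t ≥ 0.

2928

gcd(2612, 7815) = 1, so a unique solution mod 7815 exists.
2612⁻¹ ≡ 4838 (mod 7815).
t ≡ 4838*4866 ≡ 2928 (mod 7815).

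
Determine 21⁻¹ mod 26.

26 = 1·21 + 5
21 = 4·5 + 1
5 = 5·1 + 0
gcd(21, 26) = 1, so the inverse exists.
Back-substitute for 1:
1 = 1·21 − 4·5
  = −4·26 + 5·21
So 21⁻¹ ≡ 5 (mod 26).

5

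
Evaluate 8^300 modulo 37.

Using repeated squaring:
300 in binary is 100101100, i.e. 300 = 256 + 32 + 8 + 4.
8^1 ≡ 8 (mod 37)
8^2 ≡ 8^2 = 64 ≡ 27 (mod 37)
8^4 ≡ 27^2 = 729 ≡ 26 (mod 37)
8^8 ≡ 26^2 = 676 ≡ 10 (mod 37)
8^16 ≡ 10^2 = 100 ≡ 26 (mod 37)
8^32 ≡ 26^2 = 676 ≡ 10 (mod 37)
8^64 ≡ 10^2 = 100 ≡ 26 (mod 37)
8^128 ≡ 26^2 = 676 ≡ 10 (mod 37)
8^256 ≡ 10^2 = 100 ≡ 26 (mod 37)
8^300 = 8^256 · 8^32 · 8^8 · 8^4 ≡ 26 · 10 · 10 · 26 (mod 37).
Accumulate the product:
26 · 10 = 260 ≡ 1
1 · 10 = 10
10 · 26 = 260 ≡ 1

1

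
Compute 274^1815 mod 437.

436

By square-and-multiply:
1815 in binary is 11100010111, i.e. 1815 = 1024 + 512 + 256 + 16 + 4 + 2 + 1.
274^1 ≡ 274 (mod 437)
274^2 ≡ 274^2 = 75076 ≡ 349 (mod 437)
274^4 ≡ 349^2 = 121801 ≡ 315 (mod 437)
274^8 ≡ 315^2 = 99225 ≡ 26 (mod 437)
274^16 ≡ 26^2 = 676 ≡ 239 (mod 437)
274^32 ≡ 239^2 = 57121 ≡ 311 (mod 437)
274^64 ≡ 311^2 = 96721 ≡ 144 (mod 437)
274^128 ≡ 144^2 = 20736 ≡ 197 (mod 437)
274^256 ≡ 197^2 = 38809 ≡ 353 (mod 437)
274^512 ≡ 353^2 = 124609 ≡ 64 (mod 437)
274^1024 ≡ 64^2 = 4096 ≡ 163 (mod 437)
274^1815 = 274^1024 · 274^512 · 274^256 · 274^16 · 274^4 · 274^2 · 274^1 ≡ 163 · 64 · 353 · 239 · 315 · 349 · 274 (mod 437).
Accumulate the product:
163 · 64 = 10432 ≡ 381
381 · 353 = 134493 ≡ 334
334 · 239 = 79826 ≡ 292
292 · 315 = 91980 ≡ 210
210 · 349 = 73290 ≡ 311
311 · 274 = 85214 ≡ 436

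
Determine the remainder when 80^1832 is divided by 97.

1832 in binary is 11100101000, i.e. 1832 = 1024 + 512 + 256 + 32 + 8.
80^1 ≡ 80 (mod 97)
80^2 ≡ 80^2 = 6400 ≡ 95 (mod 97)
80^4 ≡ 95^2 = 9025 ≡ 4 (mod 97)
80^8 ≡ 4^2 = 16 (mod 97)
80^16 ≡ 16^2 = 256 ≡ 62 (mod 97)
80^32 ≡ 62^2 = 3844 ≡ 61 (mod 97)
80^64 ≡ 61^2 = 3721 ≡ 35 (mod 97)
80^128 ≡ 35^2 = 1225 ≡ 61 (mod 97)
80^256 ≡ 61^2 = 3721 ≡ 35 (mod 97)
80^512 ≡ 35^2 = 1225 ≡ 61 (mod 97)
80^1024 ≡ 61^2 = 3721 ≡ 35 (mod 97)
80^1832 = 80^1024 * 80^512 * 80^256 * 80^32 * 80^8 ≡ 35 * 61 * 35 * 61 * 16 (mod 97).
Accumulate the product:
35 * 61 = 2135 ≡ 1
1 * 35 = 35
35 * 61 = 2135 ≡ 1
1 * 16 = 16

16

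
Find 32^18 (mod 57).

1

18 in binary is 10010, i.e. 18 = 16 + 2.
32^1 ≡ 32 (mod 57)
32^2 ≡ 32^2 = 1024 ≡ 55 (mod 57)
32^4 ≡ 55^2 = 3025 ≡ 4 (mod 57)
32^8 ≡ 4^2 = 16 (mod 57)
32^16 ≡ 16^2 = 256 ≡ 28 (mod 57)
32^18 = 32^16 × 32^2 ≡ 28 × 55 (mod 57).
28 × 55 = 1540 ≡ 1 (mod 57).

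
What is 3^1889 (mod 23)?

6

1889 in binary is 11101100001, i.e. 1889 = 1024 + 512 + 256 + 64 + 32 + 1.
3^1 ≡ 3 (mod 23)
3^2 ≡ 3^2 = 9 (mod 23)
3^4 ≡ 9^2 = 81 ≡ 12 (mod 23)
3^8 ≡ 12^2 = 144 ≡ 6 (mod 23)
3^16 ≡ 6^2 = 36 ≡ 13 (mod 23)
3^32 ≡ 13^2 = 169 ≡ 8 (mod 23)
3^64 ≡ 8^2 = 64 ≡ 18 (mod 23)
3^128 ≡ 18^2 = 324 ≡ 2 (mod 23)
3^256 ≡ 2^2 = 4 (mod 23)
3^512 ≡ 4^2 = 16 (mod 23)
3^1024 ≡ 16^2 = 256 ≡ 3 (mod 23)
3^1889 = 3^1024 * 3^512 * 3^256 * 3^64 * 3^32 * 3^1 ≡ 3 * 16 * 4 * 18 * 8 * 3 (mod 23).
Accumulate the product:
3 * 16 = 48 ≡ 2
2 * 4 = 8
8 * 18 = 144 ≡ 6
6 * 8 = 48 ≡ 2
2 * 3 = 6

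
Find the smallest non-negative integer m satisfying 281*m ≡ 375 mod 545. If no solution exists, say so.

525

gcd(281, 545) = 1, so a unique solution mod 545 exists.
281⁻¹ ≡ 481 (mod 545).
m ≡ 481*375 ≡ 525 (mod 545).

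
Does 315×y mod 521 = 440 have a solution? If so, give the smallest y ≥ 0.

357

gcd(315, 521) = 1, so a unique solution mod 521 exists.
315⁻¹ ≡ 478 (mod 521).
y ≡ 478×440 ≡ 357 (mod 521).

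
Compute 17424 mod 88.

17424 = 198×88 + 0, so 17424 ≡ 0 (mod 88).

0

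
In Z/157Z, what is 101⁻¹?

Run the extended Euclidean algorithm:
157 = 1*101 + 56
101 = 1*56 + 45
56 = 1*45 + 11
45 = 4*11 + 1
11 = 11*1 + 0
gcd(101, 157) = 1, so the inverse exists.
Back-substitute for 1:
1 = 1*45 − 4*11
  = −4*56 + 5*45
  = 5*101 − 9*56
  = −9*157 + 14*101
So 101⁻¹ ≡ 14 (mod 157).

14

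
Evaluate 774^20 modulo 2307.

774^1 ≡ 774 (mod 2307)
774^2 ≡ 774^2 = 599076 ≡ 1563 (mod 2307)
774^4 ≡ 1563^2 = 2442969 ≡ 2163 (mod 2307)
774^8 ≡ 2163^2 = 4678569 ≡ 2280 (mod 2307)
774^16 ≡ 2280^2 = 5198400 ≡ 729 (mod 2307)
774^20 = 774^16 × 774^4 ≡ 729 × 2163 (mod 2307).
729 × 2163 = 1576827 ≡ 1146 (mod 2307).

1146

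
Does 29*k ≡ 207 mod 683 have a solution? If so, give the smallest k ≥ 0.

gcd(29, 683) = 1, so a unique solution mod 683 exists.
29⁻¹ ≡ 212 (mod 683).
k ≡ 212*207 ≡ 172 (mod 683).

172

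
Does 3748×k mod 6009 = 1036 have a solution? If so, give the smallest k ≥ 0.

gcd(3748, 6009) = 1, so a unique solution mod 6009 exists.
3748⁻¹ ≡ 1576 (mod 6009).
k ≡ 1576×1036 ≡ 4297 (mod 6009).

4297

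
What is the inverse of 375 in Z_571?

571 = 1*375 + 196
375 = 1*196 + 179
196 = 1*179 + 17
179 = 10*17 + 9
17 = 1*9 + 8
9 = 1*8 + 1
8 = 8*1 + 0
gcd(375, 571) = 1, so the inverse exists.
Back-substitute for 1:
1 = 1*9 − 1*8
  = −1*17 + 2*9
  = 2*179 − 21*17
  = −21*196 + 23*179
  = 23*375 − 44*196
  = −44*571 + 67*375
So 375⁻¹ ≡ 67 (mod 571).

67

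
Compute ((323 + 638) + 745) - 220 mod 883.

603

323 + 638 = 961 ≡ 78 (mod 883)
78 + 745 = 823
823 - 220 = 603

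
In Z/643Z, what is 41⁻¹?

643 = 15×41 + 28
41 = 1×28 + 13
28 = 2×13 + 2
13 = 6×2 + 1
2 = 2×1 + 0
gcd(41, 643) = 1, so the inverse exists.
Back-substitute for 1:
1 = 1×13 − 6×2
  = −6×28 + 13×13
  = 13×41 − 19×28
  = −19×643 + 298×41
So 41⁻¹ ≡ 298 (mod 643).

298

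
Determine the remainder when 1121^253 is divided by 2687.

1461

By square-and-multiply:
253 in binary is 11111101, i.e. 253 = 128 + 64 + 32 + 16 + 8 + 4 + 1.
1121^1 ≡ 1121 (mod 2687)
1121^2 ≡ 1121^2 = 1256641 ≡ 1812 (mod 2687)
1121^4 ≡ 1812^2 = 3283344 ≡ 2517 (mod 2687)
1121^8 ≡ 2517^2 = 6335289 ≡ 2030 (mod 2687)
1121^16 ≡ 2030^2 = 4120900 ≡ 1729 (mod 2687)
1121^32 ≡ 1729^2 = 2989441 ≡ 1497 (mod 2687)
1121^64 ≡ 1497^2 = 2241009 ≡ 51 (mod 2687)
1121^128 ≡ 51^2 = 2601 (mod 2687)
1121^253 = 1121^128 × 1121^64 × 1121^32 × 1121^16 × 1121^8 × 1121^4 × 1121^1 ≡ 2601 × 51 × 1497 × 1729 × 2030 × 2517 × 1121 (mod 2687).
Accumulate the product:
2601 × 51 = 132651 ≡ 988
988 × 1497 = 1479036 ≡ 1186
1186 × 1729 = 2050594 ≡ 413
413 × 2030 = 838390 ≡ 46
46 × 2517 = 115782 ≡ 241
241 × 1121 = 270161 ≡ 1461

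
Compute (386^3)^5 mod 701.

177

(386)^3 ≡ 313 (mod 701)
(313)^5 ≡ 177 (mod 701)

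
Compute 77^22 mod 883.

455

77^1 ≡ 77 (mod 883)
77^2 ≡ 77^2 = 5929 ≡ 631 (mod 883)
77^4 ≡ 631^2 = 398161 ≡ 811 (mod 883)
77^8 ≡ 811^2 = 657721 ≡ 769 (mod 883)
77^16 ≡ 769^2 = 591361 ≡ 634 (mod 883)
77^22 = 77^16 × 77^4 × 77^2 ≡ 634 × 811 × 631 (mod 883).
Accumulate the product:
634 × 811 = 514174 ≡ 268
268 × 631 = 169108 ≡ 455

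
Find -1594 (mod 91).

44

-1594 = -18·91 + 44, so -1594 ≡ 44 (mod 91).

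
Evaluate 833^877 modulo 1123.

By square-and-multiply:
877 in binary is 1101101101, i.e. 877 = 512 + 256 + 64 + 32 + 8 + 4 + 1.
833^1 ≡ 833 (mod 1123)
833^2 ≡ 833^2 = 693889 ≡ 998 (mod 1123)
833^4 ≡ 998^2 = 996004 ≡ 1026 (mod 1123)
833^8 ≡ 1026^2 = 1052676 ≡ 425 (mod 1123)
833^16 ≡ 425^2 = 180625 ≡ 945 (mod 1123)
833^32 ≡ 945^2 = 893025 ≡ 240 (mod 1123)
833^64 ≡ 240^2 = 57600 ≡ 327 (mod 1123)
833^128 ≡ 327^2 = 106929 ≡ 244 (mod 1123)
833^256 ≡ 244^2 = 59536 ≡ 17 (mod 1123)
833^512 ≡ 17^2 = 289 (mod 1123)
833^877 = 833^512 * 833^256 * 833^64 * 833^32 * 833^8 * 833^4 * 833^1 ≡ 289 * 17 * 327 * 240 * 425 * 1026 * 833 (mod 1123).
Accumulate the product:
289 * 17 = 4913 ≡ 421
421 * 327 = 137667 ≡ 661
661 * 240 = 158640 ≡ 297
297 * 425 = 126225 ≡ 449
449 * 1026 = 460674 ≡ 244
244 * 833 = 203252 ≡ 1112

1112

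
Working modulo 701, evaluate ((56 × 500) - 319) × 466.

245

56 × 500 = 28000 ≡ 661 (mod 701)
661 - 319 = 342
342 × 466 = 159372 ≡ 245 (mod 701)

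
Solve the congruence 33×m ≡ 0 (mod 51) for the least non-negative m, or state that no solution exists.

gcd(33, 51) = 3, and 3 | 0, so solutions exist.
Divide through by 3: 11×m mod 17 = 0.
11⁻¹ ≡ 14 (mod 17).
m ≡ 14×0 ≡ 0 (mod 17).
The smallest non-negative solution is m = 0.

0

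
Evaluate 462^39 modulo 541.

232

Using repeated squaring:
39 in binary is 100111, i.e. 39 = 32 + 4 + 2 + 1.
462^1 ≡ 462 (mod 541)
462^2 ≡ 462^2 = 213444 ≡ 290 (mod 541)
462^4 ≡ 290^2 = 84100 ≡ 245 (mod 541)
462^8 ≡ 245^2 = 60025 ≡ 515 (mod 541)
462^16 ≡ 515^2 = 265225 ≡ 135 (mod 541)
462^32 ≡ 135^2 = 18225 ≡ 372 (mod 541)
462^39 = 462^32 * 462^4 * 462^2 * 462^1 ≡ 372 * 245 * 290 * 462 (mod 541).
Accumulate the product:
372 * 245 = 91140 ≡ 252
252 * 290 = 73080 ≡ 45
45 * 462 = 20790 ≡ 232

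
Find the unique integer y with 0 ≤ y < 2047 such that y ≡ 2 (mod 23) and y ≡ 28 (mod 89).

117

23⁻¹ mod 89: 23·31 ≡ 1 (mod 89), so 23⁻¹ ≡ 31.
y = 2 + 23·((28 − 2)·31 mod 89) = 2 + 23·5 = 117.
Check: 117 mod 23 = 2, 117 mod 89 = 28. ✓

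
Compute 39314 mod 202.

39314 = 194·202 + 126, so 39314 ≡ 126 (mod 202).

126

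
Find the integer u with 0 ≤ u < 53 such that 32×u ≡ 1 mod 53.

Apply the Euclidean algorithm and back-substitute:
53 = 1·32 + 21
32 = 1·21 + 11
21 = 1·11 + 10
11 = 1·10 + 1
10 = 10·1 + 0
gcd(32, 53) = 1, so the inverse exists.
Back-substitute for 1:
1 = 1·11 − 1·10
  = −1·21 + 2·11
  = 2·32 − 3·21
  = −3·53 + 5·32
So 32⁻¹ ≡ 5 (mod 53).

5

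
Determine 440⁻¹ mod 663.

110

Run the extended Euclidean algorithm:
663 = 1*440 + 223
440 = 1*223 + 217
223 = 1*217 + 6
217 = 36*6 + 1
6 = 6*1 + 0
gcd(440, 663) = 1, so the inverse exists.
Back-substitute for 1:
1 = 1*217 − 36*6
  = −36*223 + 37*217
  = 37*440 − 73*223
  = −73*663 + 110*440
So 440⁻¹ ≡ 110 (mod 663).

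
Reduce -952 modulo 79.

-952 = -13·79 + 75, so -952 ≡ 75 (mod 79).

75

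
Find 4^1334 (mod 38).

16

Using repeated squaring:
1334 in binary is 10100110110, i.e. 1334 = 1024 + 256 + 32 + 16 + 4 + 2.
4^1 ≡ 4 (mod 38)
4^2 ≡ 4^2 = 16 (mod 38)
4^4 ≡ 16^2 = 256 ≡ 28 (mod 38)
4^8 ≡ 28^2 = 784 ≡ 24 (mod 38)
4^16 ≡ 24^2 = 576 ≡ 6 (mod 38)
4^32 ≡ 6^2 = 36 (mod 38)
4^64 ≡ 36^2 = 1296 ≡ 4 (mod 38)
4^128 ≡ 4^2 = 16 (mod 38)
4^256 ≡ 16^2 = 256 ≡ 28 (mod 38)
4^512 ≡ 28^2 = 784 ≡ 24 (mod 38)
4^1024 ≡ 24^2 = 576 ≡ 6 (mod 38)
4^1334 = 4^1024 × 4^256 × 4^32 × 4^16 × 4^4 × 4^2 ≡ 6 × 28 × 36 × 6 × 28 × 16 (mod 38).
Accumulate the product:
6 × 28 = 168 ≡ 16
16 × 36 = 576 ≡ 6
6 × 6 = 36
36 × 28 = 1008 ≡ 20
20 × 16 = 320 ≡ 16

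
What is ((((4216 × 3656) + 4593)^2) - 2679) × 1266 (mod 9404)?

4216 × 3656 = 15413696 ≡ 540 (mod 9404)
540 + 4593 = 5133
(5133)^2 ≡ 7085 (mod 9404)
7085 - 2679 = 4406
4406 × 1266 = 5577996 ≡ 1424 (mod 9404)

1424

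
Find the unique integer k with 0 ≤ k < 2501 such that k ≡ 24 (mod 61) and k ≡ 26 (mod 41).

61⁻¹ mod 41: 61×39 ≡ 1 (mod 41), so 61⁻¹ ≡ 39.
k = 24 + 61×((26 − 24)×39 mod 41) = 24 + 61×37 = 2281.
Check: 2281 mod 61 = 24, 2281 mod 41 = 26. ✓

2281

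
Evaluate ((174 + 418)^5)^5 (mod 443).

174 + 418 = 592 ≡ 149 (mod 443)
(149)^5 ≡ 367 (mod 443)
(367)^5 ≡ 186 (mod 443)

186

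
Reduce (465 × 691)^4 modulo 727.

188

465 × 691 = 321315 ≡ 708 (mod 727)
(708)^4 ≡ 188 (mod 727)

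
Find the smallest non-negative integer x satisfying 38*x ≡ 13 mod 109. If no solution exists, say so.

gcd(38, 109) = 1, so a unique solution mod 109 exists.
38⁻¹ ≡ 66 (mod 109).
x ≡ 66*13 ≡ 95 (mod 109).

95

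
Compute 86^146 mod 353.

332

Using repeated squaring:
146 in binary is 10010010, i.e. 146 = 128 + 16 + 2.
86^1 ≡ 86 (mod 353)
86^2 ≡ 86^2 = 7396 ≡ 336 (mod 353)
86^4 ≡ 336^2 = 112896 ≡ 289 (mod 353)
86^8 ≡ 289^2 = 83521 ≡ 213 (mod 353)
86^16 ≡ 213^2 = 45369 ≡ 185 (mod 353)
86^32 ≡ 185^2 = 34225 ≡ 337 (mod 353)
86^64 ≡ 337^2 = 113569 ≡ 256 (mod 353)
86^128 ≡ 256^2 = 65536 ≡ 231 (mod 353)
86^146 = 86^128 × 86^16 × 86^2 ≡ 231 × 185 × 336 (mod 353).
Accumulate the product:
231 × 185 = 42735 ≡ 22
22 × 336 = 7392 ≡ 332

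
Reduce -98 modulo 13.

6

-98 = -8*13 + 6, so -98 ≡ 6 (mod 13).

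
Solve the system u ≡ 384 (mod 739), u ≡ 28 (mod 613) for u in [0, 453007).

739⁻¹ mod 613: 739*433 ≡ 1 (mod 613), so 739⁻¹ ≡ 433.
u = 384 + 739*((28 − 384)*433 mod 613) = 384 + 739*328 = 242776.

242776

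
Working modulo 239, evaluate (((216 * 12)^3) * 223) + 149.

216 * 12 = 2592 ≡ 202 (mod 239)
(202)^3 ≡ 15 (mod 239)
15 * 223 = 3345 ≡ 238 (mod 239)
238 + 149 = 387 ≡ 148 (mod 239)

148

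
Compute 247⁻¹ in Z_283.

55

283 = 1×247 + 36
247 = 6×36 + 31
36 = 1×31 + 5
31 = 6×5 + 1
5 = 5×1 + 0
gcd(247, 283) = 1, so the inverse exists.
Back-substitute for 1:
1 = 1×31 − 6×5
  = −6×36 + 7×31
  = 7×247 − 48×36
  = −48×283 + 55×247
So 247⁻¹ ≡ 55 (mod 283).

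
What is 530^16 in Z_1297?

By square-and-multiply:
530^1 ≡ 530 (mod 1297)
530^2 ≡ 530^2 = 280900 ≡ 748 (mod 1297)
530^4 ≡ 748^2 = 559504 ≡ 497 (mod 1297)
530^8 ≡ 497^2 = 247009 ≡ 579 (mod 1297)
530^16 ≡ 579^2 = 335241 ≡ 615 (mod 1297)
So 530^16 ≡ 615 (mod 1297).

615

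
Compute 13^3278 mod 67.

13^1 ≡ 13 (mod 67)
13^2 ≡ 13^2 = 169 ≡ 35 (mod 67)
13^4 ≡ 35^2 = 1225 ≡ 19 (mod 67)
13^8 ≡ 19^2 = 361 ≡ 26 (mod 67)
13^16 ≡ 26^2 = 676 ≡ 6 (mod 67)
13^32 ≡ 6^2 = 36 (mod 67)
13^64 ≡ 36^2 = 1296 ≡ 23 (mod 67)
13^128 ≡ 23^2 = 529 ≡ 60 (mod 67)
13^256 ≡ 60^2 = 3600 ≡ 49 (mod 67)
13^512 ≡ 49^2 = 2401 ≡ 56 (mod 67)
13^1024 ≡ 56^2 = 3136 ≡ 54 (mod 67)
13^2048 ≡ 54^2 = 2916 ≡ 35 (mod 67)
13^3278 = 13^2048 · 13^1024 · 13^128 · 13^64 · 13^8 · 13^4 · 13^2 ≡ 35 · 54 · 60 · 23 · 26 · 19 · 35 (mod 67).
Accumulate the product:
35 · 54 = 1890 ≡ 14
14 · 60 = 840 ≡ 36
36 · 23 = 828 ≡ 24
24 · 26 = 624 ≡ 21
21 · 19 = 399 ≡ 64
64 · 35 = 2240 ≡ 29

29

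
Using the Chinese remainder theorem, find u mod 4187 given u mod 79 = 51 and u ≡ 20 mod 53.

79⁻¹ mod 53: 79*51 ≡ 1 (mod 53), so 79⁻¹ ≡ 51.
u = 51 + 79*((20 − 51)*51 mod 53) = 51 + 79*9 = 762.

762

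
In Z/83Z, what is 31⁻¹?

75

83 = 2·31 + 21
31 = 1·21 + 10
21 = 2·10 + 1
10 = 10·1 + 0
gcd(31, 83) = 1, so the inverse exists.
Back-substitute for 1:
1 = 1·21 − 2·10
  = −2·31 + 3·21
  = 3·83 − 8·31
So 31⁻¹ ≡ −8 ≡ 75 (mod 83).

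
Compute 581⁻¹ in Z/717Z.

Apply the Euclidean algorithm and back-substitute:
717 = 1×581 + 136
581 = 4×136 + 37
136 = 3×37 + 25
37 = 1×25 + 12
25 = 2×12 + 1
12 = 12×1 + 0
gcd(581, 717) = 1, so the inverse exists.
Back-substitute for 1:
1 = 1×25 − 2×12
  = −2×37 + 3×25
  = 3×136 − 11×37
  = −11×581 + 47×136
  = 47×717 − 58×581
So 581⁻¹ ≡ −58 ≡ 659 (mod 717).

659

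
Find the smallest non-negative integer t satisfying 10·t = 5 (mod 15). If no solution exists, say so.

2

gcd(10, 15) = 5, and 5 | 5, so solutions exist.
Divide through by 5: 2·t ≡ 1 mod 3.
2⁻¹ ≡ 2 (mod 3).
t ≡ 2·1 ≡ 2 (mod 3).
The smallest non-negative solution is t = 2.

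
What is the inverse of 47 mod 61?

Apply the Euclidean algorithm and back-substitute:
61 = 1·47 + 14
47 = 3·14 + 5
14 = 2·5 + 4
5 = 1·4 + 1
4 = 4·1 + 0
gcd(47, 61) = 1, so the inverse exists.
Back-substitute for 1:
1 = 1·5 − 1·4
  = −1·14 + 3·5
  = 3·47 − 10·14
  = −10·61 + 13·47
So 47⁻¹ ≡ 13 (mod 61).

13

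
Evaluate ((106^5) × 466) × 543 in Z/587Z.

246

(106)^5 ≡ 6 (mod 587)
6 × 466 = 2796 ≡ 448 (mod 587)
448 × 543 = 243264 ≡ 246 (mod 587)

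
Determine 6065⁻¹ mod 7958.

6453

7958 = 1*6065 + 1893
6065 = 3*1893 + 386
1893 = 4*386 + 349
386 = 1*349 + 37
349 = 9*37 + 16
37 = 2*16 + 5
16 = 3*5 + 1
5 = 5*1 + 0
gcd(6065, 7958) = 1, so the inverse exists.
Back-substitute for 1:
1 = 1*16 − 3*5
  = −3*37 + 7*16
  = 7*349 − 66*37
  = −66*386 + 73*349
  = 73*1893 − 358*386
  = −358*6065 + 1147*1893
  = 1147*7958 − 1505*6065
So 6065⁻¹ ≡ −1505 ≡ 6453 (mod 7958).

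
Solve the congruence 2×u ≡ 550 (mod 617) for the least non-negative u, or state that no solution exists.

275

gcd(2, 617) = 1, so a unique solution mod 617 exists.
2⁻¹ ≡ 309 (mod 617).
u ≡ 309×550 ≡ 275 (mod 617).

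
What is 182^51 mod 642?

314

By square-and-multiply:
51 in binary is 110011, i.e. 51 = 32 + 16 + 2 + 1.
182^1 ≡ 182 (mod 642)
182^2 ≡ 182^2 = 33124 ≡ 382 (mod 642)
182^4 ≡ 382^2 = 145924 ≡ 190 (mod 642)
182^8 ≡ 190^2 = 36100 ≡ 148 (mod 642)
182^16 ≡ 148^2 = 21904 ≡ 76 (mod 642)
182^32 ≡ 76^2 = 5776 ≡ 640 (mod 642)
182^51 = 182^32 × 182^16 × 182^2 × 182^1 ≡ 640 × 76 × 382 × 182 (mod 642).
Accumulate the product:
640 × 76 = 48640 ≡ 490
490 × 382 = 187180 ≡ 358
358 × 182 = 65156 ≡ 314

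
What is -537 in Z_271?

5

-537 = -2×271 + 5, so -537 ≡ 5 (mod 271).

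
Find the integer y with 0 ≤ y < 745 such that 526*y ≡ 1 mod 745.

381

Run the extended Euclidean algorithm:
745 = 1×526 + 219
526 = 2×219 + 88
219 = 2×88 + 43
88 = 2×43 + 2
43 = 21×2 + 1
2 = 2×1 + 0
gcd(526, 745) = 1, so the inverse exists.
Bézout: 1 = 257×745 − 364×526.
So 526⁻¹ ≡ −364 ≡ 381 (mod 745).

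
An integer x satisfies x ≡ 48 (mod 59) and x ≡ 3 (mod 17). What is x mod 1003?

59⁻¹ mod 17: 59·15 ≡ 1 (mod 17), so 59⁻¹ ≡ 15.
x = 48 + 59·((3 − 48)·15 mod 17) = 48 + 59·5 = 343.

343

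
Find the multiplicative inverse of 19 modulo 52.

11

52 = 2×19 + 14
19 = 1×14 + 5
14 = 2×5 + 4
5 = 1×4 + 1
4 = 4×1 + 0
gcd(19, 52) = 1, so the inverse exists.
Back-substitute for 1:
1 = 1×5 − 1×4
  = −1×14 + 3×5
  = 3×19 − 4×14
  = −4×52 + 11×19
So 19⁻¹ ≡ 11 (mod 52).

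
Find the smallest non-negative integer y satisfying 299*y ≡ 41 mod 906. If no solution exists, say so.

691

gcd(299, 906) = 1, so a unique solution mod 906 exists.
299⁻¹ ≡ 503 (mod 906).
y ≡ 503*41 ≡ 691 (mod 906).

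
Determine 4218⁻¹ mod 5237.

627

5237 = 1·4218 + 1019
4218 = 4·1019 + 142
1019 = 7·142 + 25
142 = 5·25 + 17
25 = 1·17 + 8
17 = 2·8 + 1
8 = 8·1 + 0
gcd(4218, 5237) = 1, so the inverse exists.
Back-substitute for 1:
1 = 1·17 − 2·8
  = −2·25 + 3·17
  = 3·142 − 17·25
  = −17·1019 + 122·142
  = 122·4218 − 505·1019
  = −505·5237 + 627·4218
So 4218⁻¹ ≡ 627 (mod 5237).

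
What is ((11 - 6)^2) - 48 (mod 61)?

38

11 - 6 = 5
(5)^2 ≡ 25 (mod 61)
25 - 48 = -23 ≡ 38 (mod 61)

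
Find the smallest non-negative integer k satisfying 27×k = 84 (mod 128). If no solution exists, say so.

60

gcd(27, 128) = 1, so a unique solution mod 128 exists.
27⁻¹ ≡ 19 (mod 128).
k ≡ 19×84 ≡ 60 (mod 128).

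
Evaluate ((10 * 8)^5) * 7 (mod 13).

3

10 * 8 = 80 ≡ 2 (mod 13)
(2)^5 ≡ 6 (mod 13)
6 * 7 = 42 ≡ 3 (mod 13)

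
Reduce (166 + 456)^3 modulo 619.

27

166 + 456 = 622 ≡ 3 (mod 619)
(3)^3 ≡ 27 (mod 619)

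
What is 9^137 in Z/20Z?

Compute successive squares:
137 in binary is 10001001, i.e. 137 = 128 + 8 + 1.
9^1 ≡ 9 (mod 20)
9^2 ≡ 9^2 = 81 ≡ 1 (mod 20)
9^4 ≡ 1^2 = 1 (mod 20)
9^8 ≡ 1^2 = 1 (mod 20)
9^16 ≡ 1^2 = 1 (mod 20)
9^32 ≡ 1^2 = 1 (mod 20)
9^64 ≡ 1^2 = 1 (mod 20)
9^128 ≡ 1^2 = 1 (mod 20)
9^137 = 9^128 × 9^8 × 9^1 ≡ 1 × 1 × 9 (mod 20).
Accumulate the product:
1 × 1 = 1
1 × 9 = 9

9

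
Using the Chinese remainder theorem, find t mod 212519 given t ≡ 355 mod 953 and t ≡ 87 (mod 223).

953⁻¹ mod 223: 953×117 ≡ 1 (mod 223), so 953⁻¹ ≡ 117.
t = 355 + 953×((87 − 355)×117 mod 223) = 355 + 953×87 = 83266.

83266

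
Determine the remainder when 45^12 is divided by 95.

20

Using repeated squaring:
12 in binary is 1100, i.e. 12 = 8 + 4.
45^1 ≡ 45 (mod 95)
45^2 ≡ 45^2 = 2025 ≡ 30 (mod 95)
45^4 ≡ 30^2 = 900 ≡ 45 (mod 95)
45^8 ≡ 45^2 = 2025 ≡ 30 (mod 95)
45^12 = 45^8 × 45^4 ≡ 30 × 45 (mod 95).
30 × 45 = 1350 ≡ 20 (mod 95).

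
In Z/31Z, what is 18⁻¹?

31 = 1·18 + 13
18 = 1·13 + 5
13 = 2·5 + 3
5 = 1·3 + 2
3 = 1·2 + 1
2 = 2·1 + 0
gcd(18, 31) = 1, so the inverse exists.
Back-substitute for 1:
1 = 1·3 − 1·2
  = −1·5 + 2·3
  = 2·13 − 5·5
  = −5·18 + 7·13
  = 7·31 − 12·18
So 18⁻¹ ≡ −12 ≡ 19 (mod 31).

19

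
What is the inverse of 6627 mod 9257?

8634

By the extended Euclidean algorithm:
9257 = 1*6627 + 2630
6627 = 2*2630 + 1367
2630 = 1*1367 + 1263
1367 = 1*1263 + 104
1263 = 12*104 + 15
104 = 6*15 + 14
15 = 1*14 + 1
14 = 14*1 + 0
gcd(6627, 9257) = 1, so the inverse exists.
Back-substitute for 1:
1 = 1*15 − 1*14
  = −1*104 + 7*15
  = 7*1263 − 85*104
  = −85*1367 + 92*1263
  = 92*2630 − 177*1367
  = −177*6627 + 446*2630
  = 446*9257 − 623*6627
So 6627⁻¹ ≡ −623 ≡ 8634 (mod 9257).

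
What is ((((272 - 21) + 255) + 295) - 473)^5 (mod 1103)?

272 - 21 = 251
251 + 255 = 506
506 + 295 = 801
801 - 473 = 328
(328)^5 ≡ 162 (mod 1103)

162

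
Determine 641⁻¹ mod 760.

By the extended Euclidean algorithm:
760 = 1·641 + 119
641 = 5·119 + 46
119 = 2·46 + 27
46 = 1·27 + 19
27 = 1·19 + 8
19 = 2·8 + 3
8 = 2·3 + 2
3 = 1·2 + 1
2 = 2·1 + 0
gcd(641, 760) = 1, so the inverse exists.
Back-substitute for 1:
1 = 1·3 − 1·2
  = −1·8 + 3·3
  = 3·19 − 7·8
  = −7·27 + 10·19
  = 10·46 − 17·27
  = −17·119 + 44·46
  = 44·641 − 237·119
  = −237·760 + 281·641
So 641⁻¹ ≡ 281 (mod 760).

281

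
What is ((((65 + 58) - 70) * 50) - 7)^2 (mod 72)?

9

65 + 58 = 123 ≡ 51 (mod 72)
51 - 70 = -19 ≡ 53 (mod 72)
53 * 50 = 2650 ≡ 58 (mod 72)
58 - 7 = 51
(51)^2 ≡ 9 (mod 72)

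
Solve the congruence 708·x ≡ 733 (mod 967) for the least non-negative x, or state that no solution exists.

434

gcd(708, 967) = 1, so a unique solution mod 967 exists.
708⁻¹ ≡ 56 (mod 967).
x ≡ 56·733 ≡ 434 (mod 967).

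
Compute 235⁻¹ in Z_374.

By the extended Euclidean algorithm:
374 = 1*235 + 139
235 = 1*139 + 96
139 = 1*96 + 43
96 = 2*43 + 10
43 = 4*10 + 3
10 = 3*3 + 1
3 = 3*1 + 0
gcd(235, 374) = 1, so the inverse exists.
Back-substitute for 1:
1 = 1*10 − 3*3
  = −3*43 + 13*10
  = 13*96 − 29*43
  = −29*139 + 42*96
  = 42*235 − 71*139
  = −71*374 + 113*235
So 235⁻¹ ≡ 113 (mod 374).

113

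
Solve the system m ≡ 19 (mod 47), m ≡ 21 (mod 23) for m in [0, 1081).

113

47⁻¹ mod 23: 47×1 ≡ 1 (mod 23), so 47⁻¹ ≡ 1.
m = 19 + 47×((21 − 19)×1 mod 23) = 19 + 47×2 = 113.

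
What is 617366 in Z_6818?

617366 = 90×6818 + 3746, so 617366 ≡ 3746 (mod 6818).

3746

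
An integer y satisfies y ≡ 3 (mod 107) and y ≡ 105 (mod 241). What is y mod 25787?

4925

107⁻¹ mod 241: 107×232 ≡ 1 (mod 241), so 107⁻¹ ≡ 232.
y = 3 + 107×((105 − 3)×232 mod 241) = 3 + 107×46 = 4925.
Check: 4925 mod 107 = 3, 4925 mod 241 = 105. ✓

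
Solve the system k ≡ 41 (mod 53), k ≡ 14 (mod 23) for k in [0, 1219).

53⁻¹ mod 23: 53*10 ≡ 1 (mod 23), so 53⁻¹ ≡ 10.
k = 41 + 53*((14 − 41)*10 mod 23) = 41 + 53*6 = 359.
Check: 359 mod 53 = 41, 359 mod 23 = 14. ✓

359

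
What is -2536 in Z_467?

-2536 = -6×467 + 266, so -2536 ≡ 266 (mod 467).

266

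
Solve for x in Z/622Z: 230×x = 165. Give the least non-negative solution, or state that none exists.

gcd(230, 622) = 2, and 2 does not divide 165.
So the congruence has no solution.

no solution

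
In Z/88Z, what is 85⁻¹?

29

88 = 1·85 + 3
85 = 28·3 + 1
3 = 3·1 + 0
gcd(85, 88) = 1, so the inverse exists.
Bézout: 1 = −28·88 + 29·85.
So 85⁻¹ ≡ 29 (mod 88).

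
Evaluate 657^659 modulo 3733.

1405

657^1 ≡ 657 (mod 3733)
657^2 ≡ 657^2 = 431649 ≡ 2354 (mod 3733)
657^4 ≡ 2354^2 = 5541316 ≡ 1544 (mod 3733)
657^8 ≡ 1544^2 = 2383936 ≡ 2282 (mod 3733)
657^16 ≡ 2282^2 = 5207524 ≡ 3722 (mod 3733)
657^32 ≡ 3722^2 = 13853284 ≡ 121 (mod 3733)
657^64 ≡ 121^2 = 14641 ≡ 3442 (mod 3733)
657^128 ≡ 3442^2 = 11847364 ≡ 2555 (mod 3733)
657^256 ≡ 2555^2 = 6528025 ≡ 2741 (mod 3733)
657^512 ≡ 2741^2 = 7513081 ≡ 2285 (mod 3733)
657^659 = 657^512 · 657^128 · 657^16 · 657^2 · 657^1 ≡ 2285 · 2555 · 3722 · 2354 · 657 (mod 3733).
Accumulate the product:
2285 · 2555 = 5838175 ≡ 3496
3496 · 3722 = 13012112 ≡ 2607
2607 · 2354 = 6136878 ≡ 3559
3559 · 657 = 2338263 ≡ 1405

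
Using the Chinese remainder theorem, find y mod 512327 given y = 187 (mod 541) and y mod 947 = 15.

139224

541⁻¹ mod 947: 541·940 ≡ 1 (mod 947), so 541⁻¹ ≡ 940.
y = 187 + 541·((15 − 187)·940 mod 947) = 187 + 541·257 = 139224.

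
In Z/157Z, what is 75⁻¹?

67

157 = 2×75 + 7
75 = 10×7 + 5
7 = 1×5 + 2
5 = 2×2 + 1
2 = 2×1 + 0
gcd(75, 157) = 1, so the inverse exists.
Bézout: 1 = −32×157 + 67×75.
So 75⁻¹ ≡ 67 (mod 157).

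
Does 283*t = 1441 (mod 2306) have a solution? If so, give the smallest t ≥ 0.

1757

gcd(283, 2306) = 1, so a unique solution mod 2306 exists.
283⁻¹ ≡ 1043 (mod 2306).
t ≡ 1043*1441 ≡ 1757 (mod 2306).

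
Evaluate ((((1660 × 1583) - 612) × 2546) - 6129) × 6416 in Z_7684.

392

1660 × 1583 = 2627780 ≡ 7536 (mod 7684)
7536 - 612 = 6924
6924 × 2546 = 17628504 ≡ 1408 (mod 7684)
1408 - 6129 = -4721 ≡ 2963 (mod 7684)
2963 × 6416 = 19010608 ≡ 392 (mod 7684)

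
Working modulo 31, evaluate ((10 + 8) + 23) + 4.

10 + 8 = 18
18 + 23 = 41 ≡ 10 (mod 31)
10 + 4 = 14

14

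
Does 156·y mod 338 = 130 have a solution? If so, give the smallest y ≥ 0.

3

gcd(156, 338) = 26, and 26 | 130, so solutions exist.
Divide through by 26: 6·y mod 13 = 5.
6⁻¹ ≡ 11 (mod 13).
y ≡ 11·5 ≡ 3 (mod 13).
The smallest non-negative solution is y = 3.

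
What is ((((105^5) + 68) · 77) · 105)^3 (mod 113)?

43

(105)^5 ≡ 2 (mod 113)
2 + 68 = 70
70 · 77 = 5390 ≡ 79 (mod 113)
79 · 105 = 8295 ≡ 46 (mod 113)
(46)^3 ≡ 43 (mod 113)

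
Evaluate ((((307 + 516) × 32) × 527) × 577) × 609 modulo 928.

307 + 516 = 823
823 × 32 = 26336 ≡ 352 (mod 928)
352 × 527 = 185504 ≡ 832 (mod 928)
832 × 577 = 480064 ≡ 288 (mod 928)
288 × 609 = 175392 ≡ 0 (mod 928)

0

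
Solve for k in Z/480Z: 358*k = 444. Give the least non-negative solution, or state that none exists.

gcd(358, 480) = 2, and 2 | 444, so solutions exist.
Divide through by 2: 179*k ≡ 222 (mod 240).
179⁻¹ ≡ 59 (mod 240).
k ≡ 59*222 ≡ 138 (mod 240).
The smallest non-negative solution is k = 138.

138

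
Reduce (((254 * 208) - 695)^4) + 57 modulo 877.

254 * 208 = 52832 ≡ 212 (mod 877)
212 - 695 = -483 ≡ 394 (mod 877)
(394)^4 ≡ 49 (mod 877)
49 + 57 = 106

106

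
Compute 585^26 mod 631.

26 in binary is 11010, i.e. 26 = 16 + 8 + 2.
585^1 ≡ 585 (mod 631)
585^2 ≡ 585^2 = 342225 ≡ 223 (mod 631)
585^4 ≡ 223^2 = 49729 ≡ 511 (mod 631)
585^8 ≡ 511^2 = 261121 ≡ 518 (mod 631)
585^16 ≡ 518^2 = 268324 ≡ 149 (mod 631)
585^26 = 585^16 * 585^8 * 585^2 ≡ 149 * 518 * 223 (mod 631).
Accumulate the product:
149 * 518 = 77182 ≡ 200
200 * 223 = 44600 ≡ 430

430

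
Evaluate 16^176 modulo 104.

48

176 in binary is 10110000, i.e. 176 = 128 + 32 + 16.
16^1 ≡ 16 (mod 104)
16^2 ≡ 16^2 = 256 ≡ 48 (mod 104)
16^4 ≡ 48^2 = 2304 ≡ 16 (mod 104)
16^8 ≡ 16^2 = 256 ≡ 48 (mod 104)
16^16 ≡ 48^2 = 2304 ≡ 16 (mod 104)
16^32 ≡ 16^2 = 256 ≡ 48 (mod 104)
16^64 ≡ 48^2 = 2304 ≡ 16 (mod 104)
16^128 ≡ 16^2 = 256 ≡ 48 (mod 104)
16^176 = 16^128 × 16^32 × 16^16 ≡ 48 × 48 × 16 (mod 104).
Accumulate the product:
48 × 48 = 2304 ≡ 16
16 × 16 = 256 ≡ 48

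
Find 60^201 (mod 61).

60

Using repeated squaring:
60^1 ≡ 60 (mod 61)
60^2 ≡ 60^2 = 3600 ≡ 1 (mod 61)
60^4 ≡ 1^2 = 1 (mod 61)
60^8 ≡ 1^2 = 1 (mod 61)
60^16 ≡ 1^2 = 1 (mod 61)
60^32 ≡ 1^2 = 1 (mod 61)
60^64 ≡ 1^2 = 1 (mod 61)
60^128 ≡ 1^2 = 1 (mod 61)
60^201 = 60^128 × 60^64 × 60^8 × 60^1 ≡ 1 × 1 × 1 × 60 (mod 61).
Accumulate the product:
1 × 1 = 1
1 × 1 = 1
1 × 60 = 60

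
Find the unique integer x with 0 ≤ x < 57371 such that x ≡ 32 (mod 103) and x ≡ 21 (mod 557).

50708

103⁻¹ mod 557: 103*411 ≡ 1 (mod 557), so 103⁻¹ ≡ 411.
x = 32 + 103*((21 − 32)*411 mod 557) = 32 + 103*492 = 50708.
Check: 50708 mod 103 = 32, 50708 mod 557 = 21. ✓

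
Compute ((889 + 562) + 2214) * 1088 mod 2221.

825

889 + 562 = 1451
1451 + 2214 = 3665 ≡ 1444 (mod 2221)
1444 * 1088 = 1571072 ≡ 825 (mod 2221)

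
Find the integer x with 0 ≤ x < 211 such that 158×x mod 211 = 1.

207

211 = 1×158 + 53
158 = 2×53 + 52
53 = 1×52 + 1
52 = 52×1 + 0
gcd(158, 211) = 1, so the inverse exists.
Bézout: 1 = 3×211 − 4×158.
So 158⁻¹ ≡ −4 ≡ 207 (mod 211).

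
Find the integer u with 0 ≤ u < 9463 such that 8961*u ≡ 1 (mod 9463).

1640

9463 = 1×8961 + 502
8961 = 17×502 + 427
502 = 1×427 + 75
427 = 5×75 + 52
75 = 1×52 + 23
52 = 2×23 + 6
23 = 3×6 + 5
6 = 1×5 + 1
5 = 5×1 + 0
gcd(8961, 9463) = 1, so the inverse exists.
Bézout: 1 = −1553×9463 + 1640×8961.
So 8961⁻¹ ≡ 1640 (mod 9463).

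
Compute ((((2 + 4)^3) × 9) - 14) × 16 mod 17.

2 + 4 = 6
(6)^3 ≡ 12 (mod 17)
12 × 9 = 108 ≡ 6 (mod 17)
6 - 14 = -8 ≡ 9 (mod 17)
9 × 16 = 144 ≡ 8 (mod 17)

8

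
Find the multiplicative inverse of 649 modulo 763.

By the extended Euclidean algorithm:
763 = 1·649 + 114
649 = 5·114 + 79
114 = 1·79 + 35
79 = 2·35 + 9
35 = 3·9 + 8
9 = 1·8 + 1
8 = 8·1 + 0
gcd(649, 763) = 1, so the inverse exists.
Bézout: 1 = −74·763 + 87·649.
So 649⁻¹ ≡ 87 (mod 763).

87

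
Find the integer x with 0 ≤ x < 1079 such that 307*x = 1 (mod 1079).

1079 = 3×307 + 158
307 = 1×158 + 149
158 = 1×149 + 9
149 = 16×9 + 5
9 = 1×5 + 4
5 = 1×4 + 1
4 = 4×1 + 0
gcd(307, 1079) = 1, so the inverse exists.
Bézout: 1 = −68×1079 + 239×307.
So 307⁻¹ ≡ 239 (mod 1079).

239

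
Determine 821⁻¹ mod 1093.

Run the extended Euclidean algorithm:
1093 = 1×821 + 272
821 = 3×272 + 5
272 = 54×5 + 2
5 = 2×2 + 1
2 = 2×1 + 0
gcd(821, 1093) = 1, so the inverse exists.
Bézout: 1 = −329×1093 + 438×821.
So 821⁻¹ ≡ 438 (mod 1093).

438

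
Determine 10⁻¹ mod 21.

21 = 2·10 + 1
10 = 10·1 + 0
gcd(10, 21) = 1, so the inverse exists.
Bézout: 1 = 1·21 − 2·10.
So 10⁻¹ ≡ −2 ≡ 19 (mod 21).

19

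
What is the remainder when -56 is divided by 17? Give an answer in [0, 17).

12

-56 = -4×17 + 12, so -56 ≡ 12 (mod 17).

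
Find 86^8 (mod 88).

By square-and-multiply:
86^1 ≡ 86 (mod 88)
86^2 ≡ 86^2 = 7396 ≡ 4 (mod 88)
86^4 ≡ 4^2 = 16 (mod 88)
86^8 ≡ 16^2 = 256 ≡ 80 (mod 88)
So 86^8 ≡ 80 (mod 88).

80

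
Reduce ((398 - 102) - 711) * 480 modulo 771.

398 - 102 = 296
296 - 711 = -415 ≡ 356 (mod 771)
356 * 480 = 170880 ≡ 489 (mod 771)

489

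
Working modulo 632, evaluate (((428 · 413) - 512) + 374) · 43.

174

428 · 413 = 176764 ≡ 436 (mod 632)
436 - 512 = -76 ≡ 556 (mod 632)
556 + 374 = 930 ≡ 298 (mod 632)
298 · 43 = 12814 ≡ 174 (mod 632)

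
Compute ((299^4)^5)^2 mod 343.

51

(299)^4 ≡ 135 (mod 343)
(135)^5 ≡ 284 (mod 343)
(284)^2 ≡ 51 (mod 343)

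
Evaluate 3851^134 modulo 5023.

4769

By square-and-multiply:
134 in binary is 10000110, i.e. 134 = 128 + 4 + 2.
3851^1 ≡ 3851 (mod 5023)
3851^2 ≡ 3851^2 = 14830201 ≡ 2305 (mod 5023)
3851^4 ≡ 2305^2 = 5313025 ≡ 3714 (mod 5023)
3851^8 ≡ 3714^2 = 13793796 ≡ 638 (mod 5023)
3851^16 ≡ 638^2 = 407044 ≡ 181 (mod 5023)
3851^32 ≡ 181^2 = 32761 ≡ 2623 (mod 5023)
3851^64 ≡ 2623^2 = 6880129 ≡ 3642 (mod 5023)
3851^128 ≡ 3642^2 = 13264164 ≡ 3444 (mod 5023)
3851^134 = 3851^128 · 3851^4 · 3851^2 ≡ 3444 · 3714 · 2305 (mod 5023).
Accumulate the product:
3444 · 3714 = 12791016 ≡ 2458
2458 · 2305 = 5665690 ≡ 4769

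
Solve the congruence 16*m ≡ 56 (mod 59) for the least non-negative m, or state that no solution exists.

gcd(16, 59) = 1, so a unique solution mod 59 exists.
16⁻¹ ≡ 48 (mod 59).
m ≡ 48*56 ≡ 33 (mod 59).

33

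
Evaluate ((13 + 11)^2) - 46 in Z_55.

35

13 + 11 = 24
(24)^2 ≡ 26 (mod 55)
26 - 46 = -20 ≡ 35 (mod 55)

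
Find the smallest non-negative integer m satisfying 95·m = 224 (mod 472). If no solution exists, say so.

216

gcd(95, 472) = 1, so a unique solution mod 472 exists.
95⁻¹ ≡ 159 (mod 472).
m ≡ 159·224 ≡ 216 (mod 472).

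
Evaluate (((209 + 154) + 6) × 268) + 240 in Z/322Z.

209 + 154 = 363 ≡ 41 (mod 322)
41 + 6 = 47
47 × 268 = 12596 ≡ 38 (mod 322)
38 + 240 = 278

278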